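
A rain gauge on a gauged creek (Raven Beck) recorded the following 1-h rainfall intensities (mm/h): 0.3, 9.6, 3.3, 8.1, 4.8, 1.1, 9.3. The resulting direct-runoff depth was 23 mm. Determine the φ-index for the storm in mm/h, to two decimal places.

Only the 5 blocks with intensity above φ contribute runoff: 9.6, 3.3, 8.1, 4.8, 9.3 mm/h.
Σ(I−φ)·Δt = d  ⇒  (9.6+3.3+8.1+4.8+9.3 − 5φ)·1 = 23
φ = (35.10 − 23/1) / 5 = 2.42 mm/h.

φ ≈ 2.42 mm/h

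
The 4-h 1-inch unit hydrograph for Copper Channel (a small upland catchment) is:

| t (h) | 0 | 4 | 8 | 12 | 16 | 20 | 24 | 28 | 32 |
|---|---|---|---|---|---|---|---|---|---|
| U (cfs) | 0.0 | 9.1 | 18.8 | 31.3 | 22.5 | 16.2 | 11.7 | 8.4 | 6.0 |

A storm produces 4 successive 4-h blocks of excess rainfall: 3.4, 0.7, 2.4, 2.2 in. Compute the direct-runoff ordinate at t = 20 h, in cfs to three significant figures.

By discrete convolution, Q_j = Σ (P_i / 1 in) · U_{j−i}.
At t = 20 h (j=5): Q = (3.4/1)·16.2 + (0.7/1)·22.5 + (2.4/1)·31.3 + (2.2/1)·18.8 = 187 cfs.

Q ≈ 187 cfs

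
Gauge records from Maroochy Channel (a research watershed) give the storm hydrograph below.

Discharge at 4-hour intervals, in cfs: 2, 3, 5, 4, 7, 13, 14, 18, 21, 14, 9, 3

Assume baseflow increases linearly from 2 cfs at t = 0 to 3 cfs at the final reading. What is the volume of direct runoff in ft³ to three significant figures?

V ≈ 1.20 × 10^6 ft³

Direct-runoff ordinates (Q − Q_b): 0.00, 0.91, 2.82, 1.73, 4.64, 10.55, 11.45, 15.36, 18.27, 11.18, 6.09, 0.00 cfs.
ΣQ_DR = 83.00 cfs.
With Δt = 4 h = 14400 s, V = ΣQ_DR · Δt = 83.00 × 14400 = 1.20 × 10^6 ft³.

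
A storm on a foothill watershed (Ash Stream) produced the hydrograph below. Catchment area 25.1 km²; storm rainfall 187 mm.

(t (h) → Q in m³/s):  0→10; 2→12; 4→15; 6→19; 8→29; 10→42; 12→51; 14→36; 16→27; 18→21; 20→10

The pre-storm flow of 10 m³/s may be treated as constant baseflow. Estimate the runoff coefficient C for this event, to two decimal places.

C ≈ 0.25

ΣQ_DR = 162.0 m³/s; V = ΣQ_DR·Δt = 1.166 × 10^6 m³.
Runoff depth d = V / A = 46.47 mm.
C = d / P = 46.47 / 187 = 0.25.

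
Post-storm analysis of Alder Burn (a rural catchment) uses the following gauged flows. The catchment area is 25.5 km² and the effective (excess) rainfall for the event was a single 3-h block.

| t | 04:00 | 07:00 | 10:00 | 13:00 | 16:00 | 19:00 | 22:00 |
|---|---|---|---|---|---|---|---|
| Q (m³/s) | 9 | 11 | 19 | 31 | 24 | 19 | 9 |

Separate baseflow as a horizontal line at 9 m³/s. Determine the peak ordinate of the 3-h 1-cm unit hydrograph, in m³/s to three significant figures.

U_p ≈ 8.80 m³/s

Direct runoff: 0.0, 2.0, 10.0, 22.0, 15.0, 10.0, 0.0 m³/s; ΣQ_DR = 59.00 m³/s, peak = 22.0 m³/s.
Runoff depth d = ΣQ_DR·Δt / A = 59.00 × 10800 / (25.5 km²) = 24.99 mm.
The 1-cm UH is the DRH scaled by (10 mm)/d, so U_p = 22.0 × 10/24.99 = 8.80 m³/s.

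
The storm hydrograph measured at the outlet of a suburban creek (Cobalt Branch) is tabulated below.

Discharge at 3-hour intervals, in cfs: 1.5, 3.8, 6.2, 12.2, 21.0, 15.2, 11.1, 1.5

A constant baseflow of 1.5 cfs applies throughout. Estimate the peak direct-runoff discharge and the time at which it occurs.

Q_p = 19.5 cfs at t = 12 h

Subtracting baseflow gives direct-runoff ordinates: 0.0, 2.3, 4.7, 10.7, 19.5, 13.7, 9.6, 0.0 cfs.
The maximum is 19.5 cfs, occurring at the reading for t = 12 h.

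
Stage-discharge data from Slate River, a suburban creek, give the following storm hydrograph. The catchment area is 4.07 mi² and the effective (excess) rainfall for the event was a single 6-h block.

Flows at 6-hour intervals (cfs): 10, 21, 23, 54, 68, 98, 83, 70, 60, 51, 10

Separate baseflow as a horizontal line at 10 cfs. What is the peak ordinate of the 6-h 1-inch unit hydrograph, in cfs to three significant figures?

U_p ≈ 88.0 cfs

Direct runoff: 0.0, 11.0, 13.0, 44.0, 58.0, 88.0, 73.0, 60.0, 50.0, 41.0, 0.0 cfs; ΣQ_DR = 438.0 cfs, peak = 88.0 cfs.
Runoff depth d = ΣQ_DR·Δt / A = 438.0 × 21600 / (4.07 mi²) = 1.001 in.
The 1-inch UH is the DRH scaled by (1 in)/d, so U_p = 88.0 × 1/1.001 = 88.0 cfs.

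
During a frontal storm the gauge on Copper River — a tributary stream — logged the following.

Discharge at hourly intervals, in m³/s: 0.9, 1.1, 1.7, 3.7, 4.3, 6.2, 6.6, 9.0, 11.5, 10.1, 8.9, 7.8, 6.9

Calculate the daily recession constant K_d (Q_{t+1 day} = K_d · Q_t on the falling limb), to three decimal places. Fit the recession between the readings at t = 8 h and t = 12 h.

Between t = 8 h and t = 12 h the flow falls from 11.5 to 6.9 m³/s over 4×1 h = 4 h.
Per-interval ratio K = (6.9/11.5)^(1/4) = 0.8801; K_d = K^(24/1) = 0.047.

K_d ≈ 0.047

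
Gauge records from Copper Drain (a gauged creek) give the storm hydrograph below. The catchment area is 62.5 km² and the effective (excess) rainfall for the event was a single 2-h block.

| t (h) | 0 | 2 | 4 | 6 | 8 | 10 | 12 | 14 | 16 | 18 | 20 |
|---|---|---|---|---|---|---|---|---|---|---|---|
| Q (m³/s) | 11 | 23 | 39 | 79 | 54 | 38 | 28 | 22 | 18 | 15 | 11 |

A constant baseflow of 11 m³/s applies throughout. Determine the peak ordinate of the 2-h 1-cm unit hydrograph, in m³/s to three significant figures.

Direct runoff: 0.0, 12.0, 28.0, 68.0, 43.0, 27.0, 17.0, 11.0, 7.0, 4.0, 0.0 m³/s; ΣQ_DR = 217.0 m³/s, peak = 68.0 m³/s.
Runoff depth d = ΣQ_DR·Δt / A = 217.0 × 7200 / (62.5 km²) = 25.00 mm.
The 1-cm UH is the DRH scaled by (10 mm)/d, so U_p = 68.0 × 10/25.00 = 27.2 m³/s.

U_p ≈ 27.2 m³/s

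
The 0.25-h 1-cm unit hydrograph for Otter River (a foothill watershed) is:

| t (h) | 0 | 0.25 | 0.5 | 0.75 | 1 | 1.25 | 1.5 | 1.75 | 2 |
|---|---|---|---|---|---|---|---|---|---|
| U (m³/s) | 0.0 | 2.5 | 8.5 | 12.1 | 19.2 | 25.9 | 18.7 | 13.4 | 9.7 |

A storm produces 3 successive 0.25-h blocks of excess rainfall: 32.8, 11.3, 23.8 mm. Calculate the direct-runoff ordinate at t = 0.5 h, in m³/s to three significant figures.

By discrete convolution, Q_j = Σ (P_i / 10 mm) · U_{j−i}.
At t = 0.5 h (j=2): Q = (32.8/10)·8.5 + (11.3/10)·2.5 + (23.8/10)·0.0 = 30.7 m³/s.

Q ≈ 30.7 m³/s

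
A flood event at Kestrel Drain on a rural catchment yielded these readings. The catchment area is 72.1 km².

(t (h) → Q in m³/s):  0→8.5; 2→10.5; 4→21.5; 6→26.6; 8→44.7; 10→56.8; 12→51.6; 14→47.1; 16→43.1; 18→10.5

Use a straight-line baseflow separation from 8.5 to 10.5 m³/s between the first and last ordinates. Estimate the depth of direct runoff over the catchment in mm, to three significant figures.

Direct runoff: 0.00, 1.78, 12.56, 17.43, 35.31, 47.19, 41.77, 37.04, 32.82, 0.00 m³/s; ΣQ_DR = 225.9 m³/s.
V = ΣQ_DR · Δt = 225.9 × 7200 s = 1.626 × 10^6 m³.
Over A = 72.1 km², depth = V / A = 22.6 mm.

d ≈ 22.6 mm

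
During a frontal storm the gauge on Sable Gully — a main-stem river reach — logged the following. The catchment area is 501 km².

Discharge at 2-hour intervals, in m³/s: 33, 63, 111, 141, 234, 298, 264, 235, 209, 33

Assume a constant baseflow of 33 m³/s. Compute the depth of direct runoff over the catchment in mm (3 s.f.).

Direct runoff: 0.0, 30.0, 78.0, 108.0, 201.0, 265.0, 231.0, 202.0, 176.0, 0.0 m³/s; ΣQ_DR = 1291 m³/s.
V = ΣQ_DR · Δt = 1291 × 7200 s = 9.295 × 10^6 m³.
Over A = 501 km², depth = V / A = 18.6 mm.

d ≈ 18.6 mm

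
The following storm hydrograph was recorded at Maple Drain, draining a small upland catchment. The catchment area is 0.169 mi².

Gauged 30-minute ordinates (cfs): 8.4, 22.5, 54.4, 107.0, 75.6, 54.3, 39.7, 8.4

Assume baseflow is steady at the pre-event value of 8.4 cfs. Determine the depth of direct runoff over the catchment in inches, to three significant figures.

Direct runoff: 0.0, 14.1, 46.0, 98.6, 67.2, 45.9, 31.3, 0.0 cfs; ΣQ_DR = 303.1 cfs.
V = ΣQ_DR · Δt = 303.1 × 1800 s = 5.456 × 10^5 ft³.
Over A = 0.169 mi², depth = V / A = 1.39 in.

d ≈ 1.39 in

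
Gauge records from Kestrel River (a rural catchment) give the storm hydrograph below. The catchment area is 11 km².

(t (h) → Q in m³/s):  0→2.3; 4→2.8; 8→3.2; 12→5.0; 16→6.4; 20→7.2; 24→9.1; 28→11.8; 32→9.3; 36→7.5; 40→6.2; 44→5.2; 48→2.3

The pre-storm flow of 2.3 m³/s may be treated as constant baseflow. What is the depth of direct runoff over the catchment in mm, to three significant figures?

Direct runoff: 0.0, 0.5, 0.9, 2.7, 4.1, 4.9, 6.8, 9.5, 7.0, 5.2, 3.9, 2.9, 0.0 m³/s; ΣQ_DR = 48.40 m³/s.
V = ΣQ_DR · Δt = 48.40 × 14400 s = 6.970 × 10^5 m³.
Over A = 11 km², depth = V / A = 63.4 mm.

d ≈ 63.4 mm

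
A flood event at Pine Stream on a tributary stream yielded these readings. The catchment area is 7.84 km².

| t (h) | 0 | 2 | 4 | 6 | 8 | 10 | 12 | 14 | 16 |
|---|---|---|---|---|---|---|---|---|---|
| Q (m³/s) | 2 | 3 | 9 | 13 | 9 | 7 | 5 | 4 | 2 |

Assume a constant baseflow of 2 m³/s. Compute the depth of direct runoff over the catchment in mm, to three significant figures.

Direct runoff: 0.0, 1.0, 7.0, 11.0, 7.0, 5.0, 3.0, 2.0, 0.0 m³/s; ΣQ_DR = 36.00 m³/s.
V = ΣQ_DR · Δt = 36.00 × 7200 s = 2.592 × 10^5 m³.
Over A = 7.84 km², depth = V / A = 33.1 mm.

d ≈ 33.1 mm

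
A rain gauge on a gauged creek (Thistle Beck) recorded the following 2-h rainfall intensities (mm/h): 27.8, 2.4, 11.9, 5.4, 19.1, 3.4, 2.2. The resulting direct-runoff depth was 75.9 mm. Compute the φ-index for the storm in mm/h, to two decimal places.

Only the 3 blocks with intensity above φ contribute runoff: 27.8, 11.9, 19.1 mm/h.
Σ(I−φ)·Δt = d  ⇒  (27.8+11.9+19.1 − 3φ)·2 = 75.9
φ = (58.80 − 75.9/2) / 3 = 6.95 mm/h.

φ ≈ 6.95 mm/h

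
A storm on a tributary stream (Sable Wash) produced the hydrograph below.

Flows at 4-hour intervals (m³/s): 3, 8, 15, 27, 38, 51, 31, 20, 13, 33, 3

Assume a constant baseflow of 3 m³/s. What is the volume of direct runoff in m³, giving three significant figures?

V ≈ 3.01 × 10^6 m³

Direct-runoff ordinates (Q − Q_b): 0.0, 5.0, 12.0, 24.0, 35.0, 48.0, 28.0, 17.0, 10.0, 30.0, 0.0 m³/s.
ΣQ_DR = 209.0 m³/s.
With Δt = 4 h = 14400 s, V = ΣQ_DR · Δt = 209.0 × 14400 = 3.01 × 10^6 m³.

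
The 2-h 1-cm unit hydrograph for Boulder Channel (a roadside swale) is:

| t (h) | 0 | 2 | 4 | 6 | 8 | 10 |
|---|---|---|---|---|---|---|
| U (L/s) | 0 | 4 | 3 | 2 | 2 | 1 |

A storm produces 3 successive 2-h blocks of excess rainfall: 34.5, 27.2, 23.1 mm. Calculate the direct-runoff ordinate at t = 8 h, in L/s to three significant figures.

By discrete convolution, Q_j = Σ (P_i / 10 mm) · U_{j−i}.
At t = 8 h (j=4): Q = (34.5/10)·2 + (27.2/10)·2 + (23.1/10)·3 = 19.3 L/s.

Q ≈ 19.3 L/s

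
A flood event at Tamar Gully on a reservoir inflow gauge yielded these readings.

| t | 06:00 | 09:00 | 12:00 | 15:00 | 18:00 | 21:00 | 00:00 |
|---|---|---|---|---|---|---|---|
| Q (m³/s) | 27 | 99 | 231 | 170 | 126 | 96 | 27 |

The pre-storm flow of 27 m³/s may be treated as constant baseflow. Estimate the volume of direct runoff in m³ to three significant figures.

Direct-runoff ordinates (Q − Q_b): 0.0, 72.0, 204.0, 143.0, 99.0, 69.0, 0.0 m³/s.
ΣQ_DR = 587.0 m³/s.
With Δt = 3 h = 10800 s, V = ΣQ_DR · Δt = 587.0 × 10800 = 6.34 × 10^6 m³.

V ≈ 6.34 × 10^6 m³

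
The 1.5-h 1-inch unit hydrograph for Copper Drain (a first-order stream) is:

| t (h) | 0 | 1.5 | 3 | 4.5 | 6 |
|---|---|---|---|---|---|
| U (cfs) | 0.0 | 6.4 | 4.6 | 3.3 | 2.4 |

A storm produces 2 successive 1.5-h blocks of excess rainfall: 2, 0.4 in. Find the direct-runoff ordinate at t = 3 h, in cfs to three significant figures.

Q ≈ 11.8 cfs

By discrete convolution, Q_j = Σ (P_i / 1 in) · U_{j−i}.
At t = 3 h (j=2): Q = (2/1)·4.6 + (0.4/1)·6.4 = 11.8 cfs.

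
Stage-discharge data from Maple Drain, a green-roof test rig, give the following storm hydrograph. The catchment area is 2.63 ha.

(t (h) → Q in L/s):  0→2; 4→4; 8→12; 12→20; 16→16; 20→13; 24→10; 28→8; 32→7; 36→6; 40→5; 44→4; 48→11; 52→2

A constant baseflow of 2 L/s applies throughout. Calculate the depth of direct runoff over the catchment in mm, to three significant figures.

d ≈ 50.4 mm

Direct runoff: 0.0, 2.0, 10.0, 18.0, 14.0, 11.0, 8.0, 6.0, 5.0, 4.0, 3.0, 2.0, 9.0, 0.0 L/s; ΣQ_DR = 92.00 L/s.
V = ΣQ_DR · Δt = 92.00 × 14400 s = 1.325 × 10^6 L.
Over A = 2.63 ha, depth = V / A = 50.4 mm.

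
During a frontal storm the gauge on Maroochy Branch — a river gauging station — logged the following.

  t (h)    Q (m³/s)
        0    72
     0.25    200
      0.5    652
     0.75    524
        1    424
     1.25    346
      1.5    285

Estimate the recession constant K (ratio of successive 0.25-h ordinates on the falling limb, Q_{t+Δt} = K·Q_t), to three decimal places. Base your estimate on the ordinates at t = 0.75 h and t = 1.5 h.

Using the recession-limb readings at t = 0.75 h and t = 1.5 h: Q falls from 524 to 285 m³/s over 3 intervals.
K = (Q₂/Q₁)^(1/3) = (285/524)^(1/3) = 0.816.

K ≈ 0.816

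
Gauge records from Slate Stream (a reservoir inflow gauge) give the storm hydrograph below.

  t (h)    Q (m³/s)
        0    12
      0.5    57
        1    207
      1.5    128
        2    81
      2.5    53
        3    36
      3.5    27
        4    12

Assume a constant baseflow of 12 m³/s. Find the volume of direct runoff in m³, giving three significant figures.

V ≈ 9.09 × 10^5 m³

Direct-runoff ordinates (Q − Q_b): 0.0, 45.0, 195.0, 116.0, 69.0, 41.0, 24.0, 15.0, 0.0 m³/s.
ΣQ_DR = 505.0 m³/s.
With Δt = 0.5 h = 1800 s, V = ΣQ_DR · Δt = 505.0 × 1800 = 9.09 × 10^5 m³.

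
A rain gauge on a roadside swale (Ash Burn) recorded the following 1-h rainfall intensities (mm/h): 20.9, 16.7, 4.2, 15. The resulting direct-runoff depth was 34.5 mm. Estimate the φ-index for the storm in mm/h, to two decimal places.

φ ≈ 6.03 mm/h

Only the 3 blocks with intensity above φ contribute runoff: 20.9, 16.7, 15 mm/h.
Σ(I−φ)·Δt = d  ⇒  (20.9+16.7+15 − 3φ)·1 = 34.5
φ = (52.60 − 34.5/1) / 3 = 6.03 mm/h.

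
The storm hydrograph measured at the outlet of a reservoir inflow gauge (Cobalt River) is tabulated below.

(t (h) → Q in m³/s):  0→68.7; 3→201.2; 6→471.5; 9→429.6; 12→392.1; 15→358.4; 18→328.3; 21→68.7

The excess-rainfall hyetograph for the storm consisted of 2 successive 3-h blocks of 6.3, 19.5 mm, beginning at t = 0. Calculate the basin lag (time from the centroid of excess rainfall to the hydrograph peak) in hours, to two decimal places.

Centroid of excess rainfall: t_c = Σ P_i·t̄_i / ΣP_i = 3.7674 h (block centres at 1.5, 4.5 h).
Hydrograph peak occurs at t = 6 h, so basin lag t_L = 6 − 3.7674 = 2.23 h.

t_L ≈ 2.23 h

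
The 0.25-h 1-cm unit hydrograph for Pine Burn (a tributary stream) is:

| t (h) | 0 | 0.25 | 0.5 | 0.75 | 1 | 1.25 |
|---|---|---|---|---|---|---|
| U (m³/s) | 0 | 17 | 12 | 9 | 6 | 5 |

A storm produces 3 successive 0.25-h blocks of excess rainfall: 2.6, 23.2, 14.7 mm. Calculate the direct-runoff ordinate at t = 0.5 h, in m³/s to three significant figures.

Q ≈ 42.6 m³/s

By discrete convolution, Q_j = Σ (P_i / 10 mm) · U_{j−i}.
At t = 0.5 h (j=2): Q = (2.6/10)·12 + (23.2/10)·17 + (14.7/10)·0 = 42.6 m³/s.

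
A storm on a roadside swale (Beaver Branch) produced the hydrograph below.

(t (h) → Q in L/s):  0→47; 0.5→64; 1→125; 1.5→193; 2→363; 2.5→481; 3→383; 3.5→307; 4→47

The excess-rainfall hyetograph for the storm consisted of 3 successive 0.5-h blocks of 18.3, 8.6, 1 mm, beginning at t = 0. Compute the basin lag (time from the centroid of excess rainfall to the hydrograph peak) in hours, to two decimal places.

Centroid of excess rainfall: t_c = Σ P_i·t̄_i / ΣP_i = 0.4400 h (block centres at 0.25, 0.75, 1.25 h).
Hydrograph peak occurs at t = 2.5 h, so basin lag t_L = 2.5 − 0.4400 = 2.06 h.

t_L ≈ 2.06 h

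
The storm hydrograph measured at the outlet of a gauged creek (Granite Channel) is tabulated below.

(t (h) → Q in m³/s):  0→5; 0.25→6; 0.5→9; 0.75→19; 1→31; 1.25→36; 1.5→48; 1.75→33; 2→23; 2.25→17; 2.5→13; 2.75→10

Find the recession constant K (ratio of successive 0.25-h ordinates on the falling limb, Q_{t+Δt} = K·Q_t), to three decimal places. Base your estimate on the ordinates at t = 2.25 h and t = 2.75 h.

Using the recession-limb readings at t = 2.25 h and t = 2.75 h: Q falls from 17 to 10 m³/s over 2 intervals.
K = (Q₂/Q₁)^(1/2) = (10/17)^(1/2) = 0.767.

K ≈ 0.767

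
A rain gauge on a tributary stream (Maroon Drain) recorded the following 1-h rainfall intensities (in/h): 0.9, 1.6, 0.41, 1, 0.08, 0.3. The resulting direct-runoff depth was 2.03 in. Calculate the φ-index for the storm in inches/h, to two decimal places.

φ ≈ 0.49 in/h

Only the 3 blocks with intensity above φ contribute runoff: 0.9, 1.6, 1 in/h.
Σ(I−φ)·Δt = d  ⇒  (0.9+1.6+1 − 3φ)·1 = 2.03
φ = (3.500 − 2.03/1) / 3 = 0.49 in/h.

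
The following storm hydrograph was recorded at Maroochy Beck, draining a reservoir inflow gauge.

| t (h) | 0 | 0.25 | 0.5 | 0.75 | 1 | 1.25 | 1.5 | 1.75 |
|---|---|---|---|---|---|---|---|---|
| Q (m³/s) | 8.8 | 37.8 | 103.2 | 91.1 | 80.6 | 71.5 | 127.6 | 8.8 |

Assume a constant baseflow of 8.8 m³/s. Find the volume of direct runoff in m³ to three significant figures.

Direct-runoff ordinates (Q − Q_b): 0.0, 29.0, 94.4, 82.3, 71.8, 62.7, 118.8, 0.0 m³/s.
ΣQ_DR = 459.0 m³/s.
With Δt = 0.25 h = 900 s, V = ΣQ_DR · Δt = 459.0 × 900 = 4.13 × 10^5 m³.

V ≈ 4.13 × 10^5 m³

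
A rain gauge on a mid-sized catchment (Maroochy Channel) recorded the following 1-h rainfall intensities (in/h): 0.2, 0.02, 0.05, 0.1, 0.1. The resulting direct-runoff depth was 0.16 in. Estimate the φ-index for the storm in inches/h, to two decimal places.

Only the 3 blocks with intensity above φ contribute runoff: 0.2, 0.1, 0.1 in/h.
Σ(I−φ)·Δt = d  ⇒  (0.2+0.1+0.1 − 3φ)·1 = 0.16
φ = (0.4000 − 0.16/1) / 3 = 0.08 in/h.

φ ≈ 0.08 in/h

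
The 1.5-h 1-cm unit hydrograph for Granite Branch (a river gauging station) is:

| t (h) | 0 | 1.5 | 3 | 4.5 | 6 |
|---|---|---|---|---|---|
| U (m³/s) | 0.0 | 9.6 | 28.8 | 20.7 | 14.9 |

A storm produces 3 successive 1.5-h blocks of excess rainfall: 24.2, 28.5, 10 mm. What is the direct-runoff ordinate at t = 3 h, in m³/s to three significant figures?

By discrete convolution, Q_j = Σ (P_i / 10 mm) · U_{j−i}.
At t = 3 h (j=2): Q = (24.2/10)·28.8 + (28.5/10)·9.6 + (10/10)·0.0 = 97.1 m³/s.

Q ≈ 97.1 m³/s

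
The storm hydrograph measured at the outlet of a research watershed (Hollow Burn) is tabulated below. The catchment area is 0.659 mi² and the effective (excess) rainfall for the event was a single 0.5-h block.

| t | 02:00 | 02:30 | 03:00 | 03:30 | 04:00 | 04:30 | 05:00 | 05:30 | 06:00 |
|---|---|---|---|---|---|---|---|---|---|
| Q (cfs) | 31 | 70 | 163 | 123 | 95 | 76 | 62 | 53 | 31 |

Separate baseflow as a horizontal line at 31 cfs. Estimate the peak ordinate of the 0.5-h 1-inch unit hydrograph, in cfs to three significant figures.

Direct runoff: 0.0, 39.0, 132.0, 92.0, 64.0, 45.0, 31.0, 22.0, 0.0 cfs; ΣQ_DR = 425.0 cfs, peak = 132.0 cfs.
Runoff depth d = ΣQ_DR·Δt / A = 425.0 × 1800 / (0.659 mi²) = 0.4997 in.
The 1-inch UH is the DRH scaled by (1 in)/d, so U_p = 132.0 × 1/0.4997 = 264 cfs.

U_p ≈ 264 cfs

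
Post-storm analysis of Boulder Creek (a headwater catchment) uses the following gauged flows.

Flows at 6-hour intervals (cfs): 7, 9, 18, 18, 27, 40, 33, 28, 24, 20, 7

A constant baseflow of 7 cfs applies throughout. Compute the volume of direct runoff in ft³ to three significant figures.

V ≈ 3.33 × 10^6 ft³

Direct-runoff ordinates (Q − Q_b): 0.0, 2.0, 11.0, 11.0, 20.0, 33.0, 26.0, 21.0, 17.0, 13.0, 0.0 cfs.
ΣQ_DR = 154.0 cfs.
With Δt = 6 h = 21600 s, V = ΣQ_DR · Δt = 154.0 × 21600 = 3.33 × 10^6 ft³.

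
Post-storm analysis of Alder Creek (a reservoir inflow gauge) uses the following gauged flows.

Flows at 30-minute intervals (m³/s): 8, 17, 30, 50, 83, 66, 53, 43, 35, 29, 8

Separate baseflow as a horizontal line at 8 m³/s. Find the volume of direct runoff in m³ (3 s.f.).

Direct-runoff ordinates (Q − Q_b): 0.0, 9.0, 22.0, 42.0, 75.0, 58.0, 45.0, 35.0, 27.0, 21.0, 0.0 m³/s.
ΣQ_DR = 334.0 m³/s.
With Δt = 0.5 h = 1800 s, V = ΣQ_DR · Δt = 334.0 × 1800 = 6.01 × 10^5 m³.

V ≈ 6.01 × 10^5 m³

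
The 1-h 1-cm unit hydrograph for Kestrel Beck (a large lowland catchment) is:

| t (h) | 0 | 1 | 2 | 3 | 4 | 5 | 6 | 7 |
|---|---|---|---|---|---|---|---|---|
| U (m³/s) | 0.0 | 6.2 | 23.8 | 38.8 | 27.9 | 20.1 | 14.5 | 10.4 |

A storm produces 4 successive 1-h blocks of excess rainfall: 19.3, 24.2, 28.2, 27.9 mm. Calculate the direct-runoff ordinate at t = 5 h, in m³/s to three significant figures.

By discrete convolution, Q_j = Σ (P_i / 10 mm) · U_{j−i}.
At t = 5 h (j=5): Q = (19.3/10)·20.1 + (24.2/10)·27.9 + (28.2/10)·38.8 + (27.9/10)·23.8 = 282 m³/s.

Q ≈ 282 m³/s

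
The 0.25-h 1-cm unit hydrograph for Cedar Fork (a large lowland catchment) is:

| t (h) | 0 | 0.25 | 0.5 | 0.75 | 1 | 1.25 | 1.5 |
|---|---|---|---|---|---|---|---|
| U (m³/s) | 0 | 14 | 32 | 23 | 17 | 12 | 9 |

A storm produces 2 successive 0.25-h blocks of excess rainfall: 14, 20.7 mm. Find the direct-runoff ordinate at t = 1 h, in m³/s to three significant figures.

By discrete convolution, Q_j = Σ (P_i / 10 mm) · U_{j−i}.
At t = 1 h (j=4): Q = (14/10)·17 + (20.7/10)·23 = 71.4 m³/s.

Q ≈ 71.4 m³/s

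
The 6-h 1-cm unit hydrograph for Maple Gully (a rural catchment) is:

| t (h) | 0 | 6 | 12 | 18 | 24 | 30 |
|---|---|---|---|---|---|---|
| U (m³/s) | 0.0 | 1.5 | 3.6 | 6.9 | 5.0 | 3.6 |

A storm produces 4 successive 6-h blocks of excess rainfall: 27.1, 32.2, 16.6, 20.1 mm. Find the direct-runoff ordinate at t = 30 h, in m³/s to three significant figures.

By discrete convolution, Q_j = Σ (P_i / 10 mm) · U_{j−i}.
At t = 30 h (j=5): Q = (27.1/10)·3.6 + (32.2/10)·5.0 + (16.6/10)·6.9 + (20.1/10)·3.6 = 44.5 m³/s.

Q ≈ 44.5 m³/s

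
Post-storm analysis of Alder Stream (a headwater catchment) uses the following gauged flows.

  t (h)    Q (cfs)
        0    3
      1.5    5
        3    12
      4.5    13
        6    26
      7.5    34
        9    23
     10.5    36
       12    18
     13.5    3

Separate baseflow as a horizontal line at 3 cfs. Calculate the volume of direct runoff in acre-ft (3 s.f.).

Direct-runoff ordinates (Q − Q_b): 0.0, 2.0, 9.0, 10.0, 23.0, 31.0, 20.0, 33.0, 15.0, 0.0 cfs.
ΣQ_DR = 143.0 cfs.
With Δt = 1.5 h = 5400 s, V = ΣQ_DR · Δt = 143.0 × 5400 = 7.72 × 10^5 ft³ = 17.7 acre-ft.

V ≈ 17.7 acre-ft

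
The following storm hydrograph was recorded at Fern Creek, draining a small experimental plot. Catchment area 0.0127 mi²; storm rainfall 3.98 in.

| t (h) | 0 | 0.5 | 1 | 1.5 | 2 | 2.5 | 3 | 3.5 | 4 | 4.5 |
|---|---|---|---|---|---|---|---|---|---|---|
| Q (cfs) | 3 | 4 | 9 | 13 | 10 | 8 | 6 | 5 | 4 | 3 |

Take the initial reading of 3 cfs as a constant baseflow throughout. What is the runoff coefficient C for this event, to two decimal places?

C ≈ 0.54

ΣQ_DR = 35.00 cfs; V = ΣQ_DR·Δt = 63000 ft³.
Runoff depth d = V / A = 2.135 in.
C = d / P = 2.135 / 3.98 = 0.54.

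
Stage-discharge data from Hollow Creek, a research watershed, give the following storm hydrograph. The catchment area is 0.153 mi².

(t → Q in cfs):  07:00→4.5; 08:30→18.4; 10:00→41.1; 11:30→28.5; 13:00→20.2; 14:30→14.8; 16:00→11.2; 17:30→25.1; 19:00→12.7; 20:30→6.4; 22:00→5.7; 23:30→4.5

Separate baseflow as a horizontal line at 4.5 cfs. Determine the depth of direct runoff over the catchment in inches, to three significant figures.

d ≈ 2.11 in

Direct runoff: 0.0, 13.9, 36.6, 24.0, 15.7, 10.3, 6.7, 20.6, 8.2, 1.9, 1.2, 0.0 cfs; ΣQ_DR = 139.1 cfs.
V = ΣQ_DR · Δt = 139.1 × 5400 s = 7.511 × 10^5 ft³.
Over A = 0.153 mi², depth = V / A = 2.11 in.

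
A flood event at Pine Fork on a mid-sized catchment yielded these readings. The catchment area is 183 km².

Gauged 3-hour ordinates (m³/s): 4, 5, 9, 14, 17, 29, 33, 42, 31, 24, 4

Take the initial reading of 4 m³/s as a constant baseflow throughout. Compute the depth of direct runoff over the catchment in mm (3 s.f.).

Direct runoff: 0.0, 1.0, 5.0, 10.0, 13.0, 25.0, 29.0, 38.0, 27.0, 20.0, 0.0 m³/s; ΣQ_DR = 168.0 m³/s.
V = ΣQ_DR · Δt = 168.0 × 10800 s = 1.814 × 10^6 m³.
Over A = 183 km², depth = V / A = 9.91 mm.

d ≈ 9.91 mm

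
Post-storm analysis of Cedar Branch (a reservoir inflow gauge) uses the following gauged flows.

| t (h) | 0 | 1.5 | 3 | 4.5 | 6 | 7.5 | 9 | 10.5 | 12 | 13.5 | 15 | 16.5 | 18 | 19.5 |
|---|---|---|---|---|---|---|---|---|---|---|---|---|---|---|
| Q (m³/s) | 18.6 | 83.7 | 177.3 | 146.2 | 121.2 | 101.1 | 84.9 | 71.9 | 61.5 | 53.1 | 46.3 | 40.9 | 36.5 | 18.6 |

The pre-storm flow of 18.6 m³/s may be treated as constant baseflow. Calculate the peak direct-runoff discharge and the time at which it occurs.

Q_p = 158.7 m³/s at t = 3 h

Subtracting baseflow gives direct-runoff ordinates: 0.0, 65.1, 158.7, 127.6, 102.6, 82.5, 66.3, 53.3, 42.9, 34.5, 27.7, 22.3, 17.9, 0.0 m³/s.
The maximum is 158.7 m³/s, occurring at the reading for t = 3 h.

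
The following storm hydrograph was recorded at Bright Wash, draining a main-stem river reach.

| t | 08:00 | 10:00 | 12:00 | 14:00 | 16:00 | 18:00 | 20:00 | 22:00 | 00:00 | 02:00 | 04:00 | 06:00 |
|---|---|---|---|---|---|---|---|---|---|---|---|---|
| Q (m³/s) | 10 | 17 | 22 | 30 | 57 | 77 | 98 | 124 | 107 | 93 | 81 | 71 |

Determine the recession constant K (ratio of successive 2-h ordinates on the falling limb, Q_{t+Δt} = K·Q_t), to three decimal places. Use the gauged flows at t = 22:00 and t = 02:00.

Using the recession-limb readings at t = 22:00 and t = 02:00: Q falls from 124 to 93 m³/s over 2 intervals.
K = (Q₂/Q₁)^(1/2) = (93/124)^(1/2) = 0.866.

K ≈ 0.866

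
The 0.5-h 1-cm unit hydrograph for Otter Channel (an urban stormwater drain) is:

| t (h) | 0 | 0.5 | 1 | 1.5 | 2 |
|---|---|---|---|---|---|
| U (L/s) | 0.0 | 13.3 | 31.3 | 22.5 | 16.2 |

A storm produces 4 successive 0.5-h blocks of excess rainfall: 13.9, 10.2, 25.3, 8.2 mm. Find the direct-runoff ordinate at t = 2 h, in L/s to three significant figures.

Q ≈ 136 L/s

By discrete convolution, Q_j = Σ (P_i / 10 mm) · U_{j−i}.
At t = 2 h (j=4): Q = (13.9/10)·16.2 + (10.2/10)·22.5 + (25.3/10)·31.3 + (8.2/10)·13.3 = 136 L/s.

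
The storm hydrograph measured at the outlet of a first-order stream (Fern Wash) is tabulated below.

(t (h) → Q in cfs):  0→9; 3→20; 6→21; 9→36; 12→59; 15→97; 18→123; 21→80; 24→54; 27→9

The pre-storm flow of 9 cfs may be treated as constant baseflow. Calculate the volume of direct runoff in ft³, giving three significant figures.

Direct-runoff ordinates (Q − Q_b): 0.0, 11.0, 12.0, 27.0, 50.0, 88.0, 114.0, 71.0, 45.0, 0.0 cfs.
ΣQ_DR = 418.0 cfs.
With Δt = 3 h = 10800 s, V = ΣQ_DR · Δt = 418.0 × 10800 = 4.51 × 10^6 ft³.

V ≈ 4.51 × 10^6 ft³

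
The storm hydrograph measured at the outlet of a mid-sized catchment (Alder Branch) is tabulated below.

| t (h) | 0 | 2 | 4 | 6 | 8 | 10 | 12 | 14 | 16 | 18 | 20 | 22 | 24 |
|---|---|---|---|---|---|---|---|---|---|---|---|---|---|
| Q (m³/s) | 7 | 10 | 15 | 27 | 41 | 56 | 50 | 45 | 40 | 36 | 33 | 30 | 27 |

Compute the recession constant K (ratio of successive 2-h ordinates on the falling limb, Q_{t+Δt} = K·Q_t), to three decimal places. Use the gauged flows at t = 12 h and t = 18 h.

K ≈ 0.896

Using the recession-limb readings at t = 12 h and t = 18 h: Q falls from 50 to 36 m³/s over 3 intervals.
K = (Q₂/Q₁)^(1/3) = (36/50)^(1/3) = 0.896.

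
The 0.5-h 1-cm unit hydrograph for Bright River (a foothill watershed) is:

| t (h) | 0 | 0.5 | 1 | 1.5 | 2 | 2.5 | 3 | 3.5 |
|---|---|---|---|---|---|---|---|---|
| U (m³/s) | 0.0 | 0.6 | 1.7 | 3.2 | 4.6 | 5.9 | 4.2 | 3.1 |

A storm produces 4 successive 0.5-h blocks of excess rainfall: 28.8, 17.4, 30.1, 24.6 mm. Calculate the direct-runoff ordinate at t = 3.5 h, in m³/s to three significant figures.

By discrete convolution, Q_j = Σ (P_i / 10 mm) · U_{j−i}.
At t = 3.5 h (j=7): Q = (28.8/10)·3.1 + (17.4/10)·4.2 + (30.1/10)·5.9 + (24.6/10)·4.6 = 45.3 m³/s.

Q ≈ 45.3 m³/s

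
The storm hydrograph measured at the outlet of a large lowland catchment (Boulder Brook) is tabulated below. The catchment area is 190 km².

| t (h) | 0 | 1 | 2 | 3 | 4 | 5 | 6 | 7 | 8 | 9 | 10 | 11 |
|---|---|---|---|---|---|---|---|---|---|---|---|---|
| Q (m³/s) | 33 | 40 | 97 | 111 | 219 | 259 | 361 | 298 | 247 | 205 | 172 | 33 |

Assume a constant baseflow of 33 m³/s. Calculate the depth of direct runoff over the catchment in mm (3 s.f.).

d ≈ 31.8 mm

Direct runoff: 0.0, 7.0, 64.0, 78.0, 186.0, 226.0, 328.0, 265.0, 214.0, 172.0, 139.0, 0.0 m³/s; ΣQ_DR = 1679 m³/s.
V = ΣQ_DR · Δt = 1679 × 3600 s = 6.044 × 10^6 m³.
Over A = 190 km², depth = V / A = 31.8 mm.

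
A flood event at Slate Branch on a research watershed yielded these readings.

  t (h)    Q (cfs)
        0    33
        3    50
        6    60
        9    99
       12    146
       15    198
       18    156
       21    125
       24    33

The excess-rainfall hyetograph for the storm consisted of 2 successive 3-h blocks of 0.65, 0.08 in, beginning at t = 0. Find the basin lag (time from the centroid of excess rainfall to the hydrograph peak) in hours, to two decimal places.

Centroid of excess rainfall: t_c = Σ P_i·t̄_i / ΣP_i = 1.8288 h (block centres at 1.5, 4.5 h).
Hydrograph peak occurs at t = 15 h, so basin lag t_L = 15 − 1.8288 = 13.17 h.

t_L ≈ 13.17 h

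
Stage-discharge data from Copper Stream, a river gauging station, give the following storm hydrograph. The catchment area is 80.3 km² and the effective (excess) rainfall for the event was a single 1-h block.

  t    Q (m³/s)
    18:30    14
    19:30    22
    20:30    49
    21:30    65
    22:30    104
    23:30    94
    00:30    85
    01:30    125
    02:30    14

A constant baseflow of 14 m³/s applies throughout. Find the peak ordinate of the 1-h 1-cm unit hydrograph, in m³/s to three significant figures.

Direct runoff: 0.0, 8.0, 35.0, 51.0, 90.0, 80.0, 71.0, 111.0, 0.0 m³/s; ΣQ_DR = 446.0 m³/s, peak = 111.0 m³/s.
Runoff depth d = ΣQ_DR·Δt / A = 446.0 × 3600 / (80.3 km²) = 20.00 mm.
The 1-cm UH is the DRH scaled by (10 mm)/d, so U_p = 111.0 × 10/20.00 = 55.5 m³/s.

U_p ≈ 55.5 m³/s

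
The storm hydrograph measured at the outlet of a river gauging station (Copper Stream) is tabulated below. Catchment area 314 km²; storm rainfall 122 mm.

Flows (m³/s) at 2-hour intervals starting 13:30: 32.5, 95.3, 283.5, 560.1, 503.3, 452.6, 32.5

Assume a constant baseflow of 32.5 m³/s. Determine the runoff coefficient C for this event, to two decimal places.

C ≈ 0.33

ΣQ_DR = 1732 m³/s; V = ΣQ_DR·Δt = 1.247 × 10^7 m³.
Runoff depth d = V / A = 39.72 mm.
C = d / P = 39.72 / 122 = 0.33.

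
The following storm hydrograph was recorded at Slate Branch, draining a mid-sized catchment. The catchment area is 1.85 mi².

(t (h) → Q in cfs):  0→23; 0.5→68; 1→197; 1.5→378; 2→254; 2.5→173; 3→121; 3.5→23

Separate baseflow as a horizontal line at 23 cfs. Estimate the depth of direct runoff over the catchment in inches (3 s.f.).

d ≈ 0.441 in

Direct runoff: 0.0, 45.0, 174.0, 355.0, 231.0, 150.0, 98.0, 0.0 cfs; ΣQ_DR = 1053 cfs.
V = ΣQ_DR · Δt = 1053 × 1800 s = 1.895 × 10^6 ft³.
Over A = 1.85 mi², depth = V / A = 0.441 in.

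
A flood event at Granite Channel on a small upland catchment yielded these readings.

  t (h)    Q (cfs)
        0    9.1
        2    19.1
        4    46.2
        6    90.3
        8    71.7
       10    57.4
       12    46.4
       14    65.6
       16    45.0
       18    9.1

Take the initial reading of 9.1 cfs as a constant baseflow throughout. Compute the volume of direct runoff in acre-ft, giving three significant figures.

V ≈ 61.0 acre-ft

Direct-runoff ordinates (Q − Q_b): 0.0, 10.0, 37.1, 81.2, 62.6, 48.3, 37.3, 56.5, 35.9, 0.0 cfs.
ΣQ_DR = 368.9 cfs.
With Δt = 2 h = 7200 s, V = ΣQ_DR · Δt = 368.9 × 7200 = 2.66 × 10^6 ft³ = 61.0 acre-ft.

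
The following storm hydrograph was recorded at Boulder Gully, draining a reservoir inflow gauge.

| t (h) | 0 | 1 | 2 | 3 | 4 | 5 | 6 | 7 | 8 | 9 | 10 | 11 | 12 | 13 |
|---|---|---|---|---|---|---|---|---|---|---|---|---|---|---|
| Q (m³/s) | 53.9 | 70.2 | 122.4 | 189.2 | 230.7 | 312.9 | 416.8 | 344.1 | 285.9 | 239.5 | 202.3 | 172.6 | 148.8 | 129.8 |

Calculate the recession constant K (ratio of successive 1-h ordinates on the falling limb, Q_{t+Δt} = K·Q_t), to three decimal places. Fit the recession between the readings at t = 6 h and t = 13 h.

Using the recession-limb readings at t = 6 h and t = 13 h: Q falls from 416.8 to 129.8 m³/s over 7 intervals.
K = (Q₂/Q₁)^(1/7) = (129.8/416.8)^(1/7) = 0.846.

K ≈ 0.846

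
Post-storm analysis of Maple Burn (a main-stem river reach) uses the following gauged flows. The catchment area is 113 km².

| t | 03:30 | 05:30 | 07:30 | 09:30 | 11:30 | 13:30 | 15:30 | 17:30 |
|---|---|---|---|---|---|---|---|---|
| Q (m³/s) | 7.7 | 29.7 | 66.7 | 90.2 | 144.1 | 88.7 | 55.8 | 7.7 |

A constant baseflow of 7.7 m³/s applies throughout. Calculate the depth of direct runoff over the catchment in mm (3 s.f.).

d ≈ 27.3 mm

Direct runoff: 0.0, 22.0, 59.0, 82.5, 136.4, 81.0, 48.1, 0.0 m³/s; ΣQ_DR = 429.0 m³/s.
V = ΣQ_DR · Δt = 429.0 × 7200 s = 3.089 × 10^6 m³.
Over A = 113 km², depth = V / A = 27.3 mm.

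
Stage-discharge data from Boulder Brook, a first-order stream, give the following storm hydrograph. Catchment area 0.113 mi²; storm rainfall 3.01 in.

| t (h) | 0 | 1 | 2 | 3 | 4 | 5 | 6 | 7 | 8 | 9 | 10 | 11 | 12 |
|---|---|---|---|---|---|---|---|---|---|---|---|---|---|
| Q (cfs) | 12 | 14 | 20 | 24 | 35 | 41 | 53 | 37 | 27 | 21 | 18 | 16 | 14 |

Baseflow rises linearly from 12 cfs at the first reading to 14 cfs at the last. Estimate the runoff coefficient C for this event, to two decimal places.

C ≈ 0.74

ΣQ_DR = 163.0 cfs; V = ΣQ_DR·Δt = 5.868 × 10^5 ft³.
Runoff depth d = V / A = 2.235 in.
C = d / P = 2.235 / 3.01 = 0.74.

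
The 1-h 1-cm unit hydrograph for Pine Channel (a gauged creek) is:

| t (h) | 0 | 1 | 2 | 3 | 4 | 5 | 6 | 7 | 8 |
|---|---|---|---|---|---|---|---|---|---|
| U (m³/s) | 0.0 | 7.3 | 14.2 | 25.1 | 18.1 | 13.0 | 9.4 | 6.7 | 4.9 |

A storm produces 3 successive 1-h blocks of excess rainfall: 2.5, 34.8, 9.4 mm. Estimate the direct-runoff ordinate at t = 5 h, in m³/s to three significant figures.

By discrete convolution, Q_j = Σ (P_i / 10 mm) · U_{j−i}.
At t = 5 h (j=5): Q = (2.5/10)·13.0 + (34.8/10)·18.1 + (9.4/10)·25.1 = 89.8 m³/s.

Q ≈ 89.8 m³/s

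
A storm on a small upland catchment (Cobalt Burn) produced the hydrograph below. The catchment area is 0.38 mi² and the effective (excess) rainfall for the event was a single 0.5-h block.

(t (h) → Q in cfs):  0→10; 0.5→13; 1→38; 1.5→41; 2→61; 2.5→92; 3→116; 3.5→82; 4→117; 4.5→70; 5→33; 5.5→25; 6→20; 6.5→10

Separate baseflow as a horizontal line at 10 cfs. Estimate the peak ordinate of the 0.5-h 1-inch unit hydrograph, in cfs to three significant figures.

Direct runoff: 0.0, 3.0, 28.0, 31.0, 51.0, 82.0, 106.0, 72.0, 107.0, 60.0, 23.0, 15.0, 10.0, 0.0 cfs; ΣQ_DR = 588.0 cfs, peak = 107.0 cfs.
Runoff depth d = ΣQ_DR·Δt / A = 588.0 × 1800 / (0.38 mi²) = 1.199 in.
The 1-inch UH is the DRH scaled by (1 in)/d, so U_p = 107.0 × 1/1.199 = 89.2 cfs.

U_p ≈ 89.2 cfs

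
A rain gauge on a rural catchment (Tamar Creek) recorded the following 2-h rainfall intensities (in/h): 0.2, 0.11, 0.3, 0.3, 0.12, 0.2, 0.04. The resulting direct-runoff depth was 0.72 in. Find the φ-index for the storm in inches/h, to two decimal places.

φ ≈ 0.16 in/h

Only the 4 blocks with intensity above φ contribute runoff: 0.2, 0.3, 0.3, 0.2 in/h.
Σ(I−φ)·Δt = d  ⇒  (0.2+0.3+0.3+0.2 − 4φ)·2 = 0.72
φ = (1.000 − 0.72/2) / 4 = 0.16 in/h.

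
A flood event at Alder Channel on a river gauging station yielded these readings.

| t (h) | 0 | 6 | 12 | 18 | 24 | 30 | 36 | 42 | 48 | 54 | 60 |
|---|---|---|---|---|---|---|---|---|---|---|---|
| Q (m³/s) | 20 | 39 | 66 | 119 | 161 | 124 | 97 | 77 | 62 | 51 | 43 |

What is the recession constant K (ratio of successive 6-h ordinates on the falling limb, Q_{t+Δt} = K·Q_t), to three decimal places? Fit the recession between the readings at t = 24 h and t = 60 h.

K ≈ 0.802

Using the recession-limb readings at t = 24 h and t = 60 h: Q falls from 161 to 43 m³/s over 6 intervals.
K = (Q₂/Q₁)^(1/6) = (43/161)^(1/6) = 0.802.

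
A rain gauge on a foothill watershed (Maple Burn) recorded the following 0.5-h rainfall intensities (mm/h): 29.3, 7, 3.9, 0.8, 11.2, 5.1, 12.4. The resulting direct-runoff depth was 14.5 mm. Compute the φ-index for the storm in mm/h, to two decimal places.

Only the 3 blocks with intensity above φ contribute runoff: 29.3, 11.2, 12.4 mm/h.
Σ(I−φ)·Δt = d  ⇒  (29.3+11.2+12.4 − 3φ)·0.5 = 14.5
φ = (52.90 − 14.5/0.5) / 3 = 7.97 mm/h.

φ ≈ 7.97 mm/h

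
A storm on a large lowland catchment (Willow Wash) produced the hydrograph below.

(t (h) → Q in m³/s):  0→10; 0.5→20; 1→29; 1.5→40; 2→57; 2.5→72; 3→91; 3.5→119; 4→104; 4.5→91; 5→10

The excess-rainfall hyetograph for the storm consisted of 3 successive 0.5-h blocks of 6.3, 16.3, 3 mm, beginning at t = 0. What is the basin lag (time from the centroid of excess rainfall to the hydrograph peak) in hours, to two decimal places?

Centroid of excess rainfall: t_c = Σ P_i·t̄_i / ΣP_i = 0.6855 h (block centres at 0.25, 0.75, 1.25 h).
Hydrograph peak occurs at t = 3.5 h, so basin lag t_L = 3.5 − 0.6855 = 2.81 h.

t_L ≈ 2.81 h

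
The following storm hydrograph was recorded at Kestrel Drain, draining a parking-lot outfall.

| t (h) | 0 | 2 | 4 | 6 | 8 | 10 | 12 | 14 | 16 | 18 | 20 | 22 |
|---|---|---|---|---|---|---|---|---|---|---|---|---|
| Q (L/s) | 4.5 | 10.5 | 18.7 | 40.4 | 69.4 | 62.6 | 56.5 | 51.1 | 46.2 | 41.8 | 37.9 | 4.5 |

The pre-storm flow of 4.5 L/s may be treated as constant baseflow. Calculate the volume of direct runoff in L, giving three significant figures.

Direct-runoff ordinates (Q − Q_b): 0.0, 6.0, 14.2, 35.9, 64.9, 58.1, 52.0, 46.6, 41.7, 37.3, 33.4, 0.0 L/s.
ΣQ_DR = 390.1 L/s.
With Δt = 2 h = 7200 s, V = ΣQ_DR · Δt = 390.1 × 7200 = 2.81 × 10^6 L.

V ≈ 2.81 × 10^6 L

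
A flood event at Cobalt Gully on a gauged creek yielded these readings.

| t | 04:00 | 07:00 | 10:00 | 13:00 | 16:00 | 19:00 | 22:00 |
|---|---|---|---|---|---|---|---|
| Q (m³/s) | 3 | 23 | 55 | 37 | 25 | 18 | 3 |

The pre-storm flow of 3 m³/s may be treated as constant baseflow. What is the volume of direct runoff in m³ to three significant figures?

V ≈ 1.54 × 10^6 m³

Direct-runoff ordinates (Q − Q_b): 0.0, 20.0, 52.0, 34.0, 22.0, 15.0, 0.0 m³/s.
ΣQ_DR = 143.0 m³/s.
With Δt = 3 h = 10800 s, V = ΣQ_DR · Δt = 143.0 × 10800 = 1.54 × 10^6 m³.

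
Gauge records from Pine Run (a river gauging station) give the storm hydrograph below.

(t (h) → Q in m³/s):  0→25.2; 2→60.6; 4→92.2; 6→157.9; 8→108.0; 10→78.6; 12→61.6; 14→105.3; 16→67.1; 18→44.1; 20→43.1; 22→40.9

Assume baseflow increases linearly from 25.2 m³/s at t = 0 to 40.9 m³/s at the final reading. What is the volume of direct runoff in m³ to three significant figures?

V ≈ 3.51 × 10^6 m³

Direct-runoff ordinates (Q − Q_b): 0.00, 33.97, 64.15, 128.42, 77.09, 46.26, 27.84, 70.11, 30.48, 6.05, 3.63, 0.00 m³/s.
ΣQ_DR = 488.0 m³/s.
With Δt = 2 h = 7200 s, V = ΣQ_DR · Δt = 488.0 × 7200 = 3.51 × 10^6 m³.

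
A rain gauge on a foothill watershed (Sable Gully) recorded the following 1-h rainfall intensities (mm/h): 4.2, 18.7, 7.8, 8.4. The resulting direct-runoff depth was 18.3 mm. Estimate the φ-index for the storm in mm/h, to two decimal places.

φ ≈ 5.53 mm/h

Only the 3 blocks with intensity above φ contribute runoff: 18.7, 7.8, 8.4 mm/h.
Σ(I−φ)·Δt = d  ⇒  (18.7+7.8+8.4 − 3φ)·1 = 18.3
φ = (34.90 − 18.3/1) / 3 = 5.53 mm/h.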